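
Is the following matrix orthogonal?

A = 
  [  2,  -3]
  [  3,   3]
No

AᵀA = 
  [ 13,   3]
  [  3,  18]
≠ I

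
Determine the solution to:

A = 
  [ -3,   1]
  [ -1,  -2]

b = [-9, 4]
x = [2, -3]

Row reduce the augmented matrix [A|b]:
R2 → R2 - (1/3)·R1
REF = 
  [  -3,    1,   -9]
  [   0, -7/3,    7]

Back-substitution:
x₂ = 7 / (-7/3) = -3
x₁ = (-9 - (1)(-3)) / (-3) = 2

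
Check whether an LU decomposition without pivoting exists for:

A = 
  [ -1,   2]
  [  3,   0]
Yes.
A[1,1] = -1 ≠ 0, so Gaussian elimination proceeds without a row swap: multiplier ℓ₂₁ = (3)/(-1) = -3, and U[2,2] = 0 - (-3)(2) = 6.
L = 
  [  1,   0]
  [ -3,   1]
U = 
  [ -1,   2]
  [  0,   6]
Check row 2 of LU: [(-3)(-1), (-3)(2) + 6] = [3, 0] = row 2 of A ✓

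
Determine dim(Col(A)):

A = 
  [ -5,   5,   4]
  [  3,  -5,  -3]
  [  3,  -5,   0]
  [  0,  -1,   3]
Row reduce:
R2 → R2 + (3/5)·R1
R3 → R3 + (3/5)·R1
R3 → R3 - (1)·R2
R4 → R4 - (1/2)·R2
R4 → R4 - (11/10)·R3
REF = 
  [  -5,    5,    4]
  [   0,   -2, -3/5]
  [   0,    0,    3]
  [   0,    0,    0]
Pivot columns: 1, 2, 3 → 3 pivots.
dim(Col(A)) = number of pivot columns = 3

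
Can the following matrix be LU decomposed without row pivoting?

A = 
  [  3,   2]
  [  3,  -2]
Yes.
A[1,1] = 3 ≠ 0, so Gaussian elimination proceeds without a row swap: multiplier ℓ₂₁ = (3)/(3) = 1, and U[2,2] = -2 - (1)(2) = -4.
L = 
  [  1,   0]
  [  1,   1]
U = 
  [  3,   2]
  [  0,  -4]
Check row 2 of LU: [(1)(3), (1)(2) + (-4)] = [3, -2] = row 2 of A ✓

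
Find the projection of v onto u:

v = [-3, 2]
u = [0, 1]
proj_u(v) = [0, 2]

v·u = (-3)(0) + (2)(1) = 2
u·u = (0)² + (1)² = 1
proj_u(v) = (v·u / u·u) × u = (2/1) × u = (2) × u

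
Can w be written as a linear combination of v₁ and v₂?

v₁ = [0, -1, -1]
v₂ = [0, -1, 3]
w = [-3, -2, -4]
No

Form the augmented matrix and row-reduce:
[v₁|v₂|w] = 
  [  0,   0,  -3]
  [ -1,  -1,  -2]
  [ -1,   3,  -4]
Swap R1 ↔ R2
R3 → R3 - (1)·R1
Swap R2 ↔ R3
REF = 
  [ -1,  -1,  -2]
  [  0,   4,  -2]
  [  0,   0,  -3]

Row 3 reads [0 0 | -3], i.e. 0 = -3, so the system is inconsistent and w ∉ span{v₁, v₂}.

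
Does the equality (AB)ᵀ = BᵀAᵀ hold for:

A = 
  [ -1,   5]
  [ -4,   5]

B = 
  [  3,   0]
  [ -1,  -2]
Yes

(AB)ᵀ = 
  [ -8, -17]
  [-10, -10]

BᵀAᵀ = 
  [ -8, -17]
  [-10, -10]

Both sides are equal — this is the standard identity (AB)ᵀ = BᵀAᵀ, which holds for all A, B.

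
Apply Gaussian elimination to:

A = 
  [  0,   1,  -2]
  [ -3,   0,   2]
Row operations:
Swap R1 ↔ R2

Resulting echelon form:
REF = 
  [ -3,   0,   2]
  [  0,   1,  -2]

Rank = 2 (number of non-zero pivot rows).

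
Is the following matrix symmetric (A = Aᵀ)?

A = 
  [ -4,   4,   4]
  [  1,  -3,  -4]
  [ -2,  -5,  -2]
No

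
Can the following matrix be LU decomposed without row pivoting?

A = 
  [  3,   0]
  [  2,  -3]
Yes.
A[1,1] = 3 ≠ 0, so Gaussian elimination proceeds without a row swap: multiplier ℓ₂₁ = (2)/(3) = 2/3, and U[2,2] = -3 - (2/3)(0) = -3.
L = 
  [  1,   0]
  [2/3,   1]
U = 
  [  3,   0]
  [  0,  -3]
Check row 2 of LU: [(2/3)(3), (2/3)(0) + (-3)] = [2, -3] = row 2 of A ✓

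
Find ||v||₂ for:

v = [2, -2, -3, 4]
5.745

||v||₂ = √((2)² + (-2)² + (-3)² + (4)²) = √33 = 5.745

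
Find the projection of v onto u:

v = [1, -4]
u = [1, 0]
proj_u(v) = [1, 0]

v·u = (1)(1) + (-4)(0) = 1
u·u = (1)² + (0)² = 1
proj_u(v) = (v·u / u·u) × u = (1/1) × u = (1) × u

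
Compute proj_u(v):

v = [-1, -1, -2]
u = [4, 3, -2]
v·u = (-1)(4) + (-1)(3) + (-2)(-2) = -3
u·u = (4)² + (3)² + (-2)² = 29
proj_u(v) = (v·u / u·u) × u = (-3/29) × u

proj_u(v) = [-12/29, -9/29, 6/29]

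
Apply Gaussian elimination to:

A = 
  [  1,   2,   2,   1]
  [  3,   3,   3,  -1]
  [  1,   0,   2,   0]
Row operations:
R2 → R2 - (3)·R1
R3 → R3 - (1)·R1
R3 → R3 - (2/3)·R2

Resulting echelon form:
REF = 
  [  1,   2,   2,   1]
  [  0,  -3,  -3,  -4]
  [  0,   0,   2, 5/3]

Rank = 3 (number of non-zero pivot rows).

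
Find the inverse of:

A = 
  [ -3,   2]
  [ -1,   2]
det(A) = (-3)(2) - (2)(-1) = -4
For a 2×2 matrix, A⁻¹ = (1/det(A)) · [[d, -b], [-c, a]]
    = (-1/4) · [[2, -2], [1, -3]]

A⁻¹ = 
  [-1/2,  1/2]
  [-1/4,  3/4]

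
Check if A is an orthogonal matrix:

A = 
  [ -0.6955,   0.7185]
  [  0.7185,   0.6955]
Yes

AᵀA = 
  [  1,   0]
  [  0,   1]
≈ I (equal to I up to the 4-dp rounding of the entries)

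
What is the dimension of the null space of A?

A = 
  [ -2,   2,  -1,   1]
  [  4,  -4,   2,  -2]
nullity(A) = 3

Row reduce:
R2 → R2 + (2)·R1
REF = 
  [ -2,   2,  -1,   1]
  [  0,   0,   0,   0]
Pivot columns: 1 → 1 pivot.
rank(A) = 1, so nullity(A) = 4 - 1 = 3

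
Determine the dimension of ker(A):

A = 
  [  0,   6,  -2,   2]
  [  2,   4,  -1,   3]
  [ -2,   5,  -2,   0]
nullity(A) = 2

Row reduce:
Swap R1 ↔ R2
R3 → R3 + (1)·R1
R3 → R3 - (3/2)·R2
REF = 
  [  2,   4,  -1,   3]
  [  0,   6,  -2,   2]
  [  0,   0,   0,   0]
Pivot columns: 1, 2 → 2 pivots.
rank(A) = 2, so nullity(A) = 4 - 2 = 2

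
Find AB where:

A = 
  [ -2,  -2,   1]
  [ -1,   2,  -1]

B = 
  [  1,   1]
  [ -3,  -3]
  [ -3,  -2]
A is 2×3 and B is 3×2, so AB is 2×2. Each entry is (row of A)·(column of B):
AB[1,1] = (-2)(1) + (-2)(-3) + (1)(-3) = 1
AB[1,2] = (-2)(1) + (-2)(-3) + (1)(-2) = 2
AB[2,1] = (-1)(1) + (2)(-3) + (-1)(-3) = -4
AB[2,2] = (-1)(1) + (2)(-3) + (-1)(-2) = -5

AB = 
  [  1,   2]
  [ -4,  -5]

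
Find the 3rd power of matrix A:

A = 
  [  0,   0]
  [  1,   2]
A² = A·A:
A²[1,1] = (0)(0) + (0)(1) = 0
A²[1,2] = (0)(0) + (0)(2) = 0
A²[2,1] = (1)(0) + (2)(1) = 2
A²[2,2] = (1)(0) + (2)(2) = 4
A² = 
  [  0,   0]
  [  2,   4]

A^3 = A^2·A:
A^3[1,1] = (0)(0) + (0)(1) = 0
A^3[1,2] = (0)(0) + (0)(2) = 0
A^3[2,1] = (2)(0) + (4)(1) = 4
A^3[2,2] = (2)(0) + (4)(2) = 8
A^3 = 
  [  0,   0]
  [  4,   8]

Therefore
A^3 = 
  [  0,   0]
  [  4,   8]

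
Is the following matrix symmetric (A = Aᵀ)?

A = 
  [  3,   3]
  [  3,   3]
Yes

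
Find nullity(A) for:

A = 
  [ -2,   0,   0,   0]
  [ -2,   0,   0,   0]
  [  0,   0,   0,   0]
nullity(A) = 3

Row reduce:
R2 → R2 - (1)·R1
REF = 
  [ -2,   0,   0,   0]
  [  0,   0,   0,   0]
  [  0,   0,   0,   0]
Pivot columns: 1 → 1 pivot.
rank(A) = 1, so nullity(A) = 4 - 1 = 3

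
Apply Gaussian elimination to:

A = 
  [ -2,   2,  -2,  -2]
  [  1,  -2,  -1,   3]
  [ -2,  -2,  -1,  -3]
Row operations:
R2 → R2 + (1/2)·R1
R3 → R3 - (1)·R1
R3 → R3 - (4)·R2

Resulting echelon form:
REF = 
  [ -2,   2,  -2,  -2]
  [  0,  -1,  -2,   2]
  [  0,   0,   9,  -9]

Rank = 3 (number of non-zero pivot rows).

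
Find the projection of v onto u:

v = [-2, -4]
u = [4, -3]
proj_u(v) = [16/25, -12/25]

v·u = (-2)(4) + (-4)(-3) = 4
u·u = (4)² + (-3)² = 25
proj_u(v) = (v·u / u·u) × u = (4/25) × u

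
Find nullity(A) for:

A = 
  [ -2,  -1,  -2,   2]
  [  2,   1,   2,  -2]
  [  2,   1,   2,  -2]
nullity(A) = 3

Row reduce:
R2 → R2 + (1)·R1
R3 → R3 + (1)·R1
REF = 
  [ -2,  -1,  -2,   2]
  [  0,   0,   0,   0]
  [  0,   0,   0,   0]
Pivot columns: 1 → 1 pivot.
rank(A) = 1, so nullity(A) = 4 - 1 = 3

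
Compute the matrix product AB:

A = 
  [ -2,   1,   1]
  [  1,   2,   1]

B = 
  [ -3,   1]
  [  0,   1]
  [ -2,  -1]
A is 2×3 and B is 3×2, so AB is 2×2. Each entry is (row of A)·(column of B):
AB[1,1] = (-2)(-3) + (1)(0) + (1)(-2) = 4
AB[1,2] = (-2)(1) + (1)(1) + (1)(-1) = -2
AB[2,1] = (1)(-3) + (2)(0) + (1)(-2) = -5
AB[2,2] = (1)(1) + (2)(1) + (1)(-1) = 2

AB = 
  [  4,  -2]
  [ -5,   2]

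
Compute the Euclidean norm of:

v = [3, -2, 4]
5.385

||v||₂ = √((3)² + (-2)² + (4)²) = √29 = 5.385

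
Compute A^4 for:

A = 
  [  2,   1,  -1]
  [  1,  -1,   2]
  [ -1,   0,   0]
A² = A·A:
A²[1,1] = (2)(2) + (1)(1) + (-1)(-1) = 6
A²[1,2] = (2)(1) + (1)(-1) + (-1)(0) = 1
A²[1,3] = (2)(-1) + (1)(2) + (-1)(0) = 0
A²[2,1] = (1)(2) + (-1)(1) + (2)(-1) = -1
A²[2,2] = (1)(1) + (-1)(-1) + (2)(0) = 2
A²[2,3] = (1)(-1) + (-1)(2) + (2)(0) = -3
A²[3,1] = (-1)(2) + (0)(1) + (0)(-1) = -2
A²[3,2] = (-1)(1) + (0)(-1) + (0)(0) = -1
A²[3,3] = (-1)(-1) + (0)(2) + (0)(0) = 1
A² = 
  [  6,   1,   0]
  [ -1,   2,  -3]
  [ -2,  -1,   1]

A^3 = A^2·A:
A^3[1,1] = (6)(2) + (1)(1) + (0)(-1) = 13
A^3[1,2] = (6)(1) + (1)(-1) + (0)(0) = 5
A^3[1,3] = (6)(-1) + (1)(2) + (0)(0) = -4
A^3[2,1] = (-1)(2) + (2)(1) + (-3)(-1) = 3
A^3[2,2] = (-1)(1) + (2)(-1) + (-3)(0) = -3
A^3[2,3] = (-1)(-1) + (2)(2) + (-3)(0) = 5
A^3[3,1] = (-2)(2) + (-1)(1) + (1)(-1) = -6
A^3[3,2] = (-2)(1) + (-1)(-1) + (1)(0) = -1
A^3[3,3] = (-2)(-1) + (-1)(2) + (1)(0) = 0
A^3 = 
  [ 13,   5,  -4]
  [  3,  -3,   5]
  [ -6,  -1,   0]

A^4 = A^3·A:
A^4[1,1] = (13)(2) + (5)(1) + (-4)(-1) = 35
A^4[1,2] = (13)(1) + (5)(-1) + (-4)(0) = 8
A^4[1,3] = (13)(-1) + (5)(2) + (-4)(0) = -3
A^4[2,1] = (3)(2) + (-3)(1) + (5)(-1) = -2
A^4[2,2] = (3)(1) + (-3)(-1) + (5)(0) = 6
A^4[2,3] = (3)(-1) + (-3)(2) + (5)(0) = -9
A^4[3,1] = (-6)(2) + (-1)(1) + (0)(-1) = -13
A^4[3,2] = (-6)(1) + (-1)(-1) + (0)(0) = -5
A^4[3,3] = (-6)(-1) + (-1)(2) + (0)(0) = 4
A^4 = 
  [ 35,   8,  -3]
  [ -2,   6,  -9]
  [-13,  -5,   4]

Therefore
A^4 = 
  [ 35,   8,  -3]
  [ -2,   6,  -9]
  [-13,  -5,   4]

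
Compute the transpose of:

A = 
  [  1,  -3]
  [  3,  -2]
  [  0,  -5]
Aᵀ = 
  [  1,   3,   0]
  [ -3,  -2,  -5]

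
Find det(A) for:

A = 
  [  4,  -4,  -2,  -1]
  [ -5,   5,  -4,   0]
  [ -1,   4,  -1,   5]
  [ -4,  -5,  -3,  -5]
786

Cofactor expansion along row 1: det(A) = a₁₁M₁₁ - a₁₂M₁₂ + a₁₃M₁₃ - a₁₄M₁₄

M₁₁ = det[[5, -4, 0]; [4, -1, 5]; [-5, -3, -5]]
  = (5)·((-1)(-5) - (5)(-3)) - (-4)·((4)(-5) - (5)(-5)) + (0)·((4)(-3) - (-1)(-5))
  = (5)(20) - (-4)(5) + (0)(-17)
  = 120
M₁₂ = det[[-5, -4, 0]; [-1, -1, 5]; [-4, -3, -5]]
  = (-5)·((-1)(-5) - (5)(-3)) - (-4)·((-1)(-5) - (5)(-4)) + (0)·((-1)(-3) - (-1)(-4))
  = (-5)(20) - (-4)(25) + (0)(-1)
  = 0
M₁₃ = det[[-5, 5, 0]; [-1, 4, 5]; [-4, -5, -5]]
  = (-5)·((4)(-5) - (5)(-5)) - (5)·((-1)(-5) - (5)(-4)) + (0)·((-1)(-5) - (4)(-4))
  = (-5)(5) - (5)(25) + (0)(21)
  = -150
M₁₄ = det[[-5, 5, -4]; [-1, 4, -1]; [-4, -5, -3]]
  = (-5)·((4)(-3) - (-1)(-5)) - (5)·((-1)(-3) - (-1)(-4)) + (-4)·((-1)(-5) - (4)(-4))
  = (-5)(-17) - (5)(-1) + (-4)(21)
  = 6

det(A) = (4)(120) - (-4)(0) + (-2)(-150) - (-1)(6) = 786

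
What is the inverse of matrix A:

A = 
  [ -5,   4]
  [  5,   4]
det(A) = (-5)(4) - (4)(5) = -40
For a 2×2 matrix, A⁻¹ = (1/det(A)) · [[d, -b], [-c, a]]
    = (-1/40) · [[4, -4], [-5, -5]]

A⁻¹ = 
  [-1/10,  1/10]
  [  1/8,   1/8]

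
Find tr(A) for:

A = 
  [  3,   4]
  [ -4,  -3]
0

tr(A) = 3 + -3 = 0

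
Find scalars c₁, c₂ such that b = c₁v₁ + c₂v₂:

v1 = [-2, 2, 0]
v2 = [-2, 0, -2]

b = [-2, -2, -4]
c1 = -1, c2 = 2

b = -1·v1 + 2·v2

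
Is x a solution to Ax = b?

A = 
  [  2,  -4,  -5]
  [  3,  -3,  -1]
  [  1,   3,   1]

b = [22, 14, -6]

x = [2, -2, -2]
Yes

Ax = [22, 14, -6] = b ✓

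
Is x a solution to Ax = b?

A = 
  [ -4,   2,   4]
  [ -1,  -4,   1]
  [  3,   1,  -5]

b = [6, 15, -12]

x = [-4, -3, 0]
No

Ax = [10, 16, -15] ≠ b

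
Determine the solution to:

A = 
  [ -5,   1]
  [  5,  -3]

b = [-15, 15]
x = [3, 0]

Row reduce the augmented matrix [A|b]:
R2 → R2 + (1)·R1
REF = 
  [ -5,   1, -15]
  [  0,  -2,   0]

Back-substitution:
x₂ = 0 / (-2) = 0
x₁ = (-15 - (1)(0)) / (-5) = 3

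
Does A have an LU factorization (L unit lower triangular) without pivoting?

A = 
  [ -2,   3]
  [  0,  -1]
Yes.
A[1,1] = -2 ≠ 0, so Gaussian elimination proceeds without a row swap: multiplier ℓ₂₁ = (0)/(-2) = 0, and U[2,2] = -1 - (0)(3) = -1.
L = 
  [  1,   0]
  [  0,   1]
U = 
  [ -2,   3]
  [  0,  -1]
Check row 2 of LU: [(0)(-2), (0)(3) + (-1)] = [0, -1] = row 2 of A ✓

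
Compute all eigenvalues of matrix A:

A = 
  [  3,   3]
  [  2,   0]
tr(A) = 3, det(A) = -6
Characteristic polynomial: λ² - tr(A)λ + det(A) = λ² - 3λ - 6
λ² - 3λ - 6 = 0  ⇒  λ = (3 ± √((-3)² - 4·(-6)))/2 = (3 ± √(33))/2
  = (3 + √33)/2,  (3 - √33)/2

λ = (3 + √33)/2, (3 - √33)/2  (≈ 4.372, -1.372)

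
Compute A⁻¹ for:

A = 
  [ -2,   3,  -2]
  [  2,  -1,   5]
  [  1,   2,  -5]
det(A) = (-2)·((-1)(-5) - (5)(2)) - (3)·((2)(-5) - (5)(1)) + (-2)·((2)(2) - (-1)(1))
  = (-2)(-5) - (3)(-15) + (-2)(5)
  = 45
det(A) = 45 ≠ 0, so A is invertible.

Cofactors Cᵢⱼ = (-1)ⁱ⁺ʲ·Mᵢⱼ:
C = 
  [ -5,  15,   5]
  [ 11,  12,   7]
  [ 13,   6,  -4]

adj(A) = Cᵀ:
adj(A) = 
  [ -5,  11,  13]
  [ 15,  12,   6]
  [  5,   7,  -4]

A⁻¹ = (1/45) · adj(A):
A⁻¹ = 
  [ -1/9, 11/45, 13/45]
  [  1/3,  4/15,  2/15]
  [  1/9,  7/45, -4/45]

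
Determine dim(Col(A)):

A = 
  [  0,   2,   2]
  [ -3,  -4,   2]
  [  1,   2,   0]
Row reduce:
Swap R1 ↔ R2
R3 → R3 + (1/3)·R1
R3 → R3 - (1/3)·R2
REF = 
  [ -3,  -4,   2]
  [  0,   2,   2]
  [  0,   0,   0]
Pivot columns: 1, 2 → 2 pivots.
dim(Col(A)) = number of pivot columns = 2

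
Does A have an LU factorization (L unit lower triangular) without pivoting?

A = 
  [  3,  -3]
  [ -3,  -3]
Yes.
A[1,1] = 3 ≠ 0, so Gaussian elimination proceeds without a row swap: multiplier ℓ₂₁ = (-3)/(3) = -1, and U[2,2] = -3 - (-1)(-3) = -6.
L = 
  [  1,   0]
  [ -1,   1]
U = 
  [  3,  -3]
  [  0,  -6]
Check row 2 of LU: [(-1)(3), (-1)(-3) + (-6)] = [-3, -3] = row 2 of A ✓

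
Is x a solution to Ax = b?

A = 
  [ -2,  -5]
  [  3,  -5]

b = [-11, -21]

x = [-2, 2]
No

Ax = [-6, -16] ≠ b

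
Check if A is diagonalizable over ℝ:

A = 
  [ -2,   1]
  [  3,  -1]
Yes

tr(A) = -3, det(A) = -1
Characteristic polynomial: λ² - tr(A)λ + det(A) = λ² + 3λ - 1
λ² + 3λ - 1 = 0  ⇒  λ = (-3 ± √((3)² - 4·(-1)))/2 = (-3 ± √(13))/2
  = (-3 + √13)/2,  (-3 - √13)/2
Eigenvalues: (-3 + √13)/2, (-3 - √13)/2  (≈ 0.3028, -3.303)
The two irrational eigenvalues are distinct (simple), so each has alg. mult. = geom. mult. = 1.
Sum of geometric multiplicities equals n, so A has n independent eigenvectors.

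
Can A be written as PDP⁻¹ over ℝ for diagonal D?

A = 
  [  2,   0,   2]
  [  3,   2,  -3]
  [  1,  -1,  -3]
No

Characteristic polynomial: det(λI - A) = λ³ - λ² - 13λ + 28
Testing integer divisors of the constant term: p(-4) = 0, so (λ + 4) is a factor:
p(λ) = (λ + 4)(λ² - 5λ + 7)
λ² - 5λ + 7 = 0  ⇒  λ = (5 ± √((-5)² - 4·(7)))/2 = (5 ± √(-3))/2
  = (5 + i√3)/2,  (5 - i√3)/2
Eigenvalues: -4, (5 + i√3)/2, (5 - i√3)/2  (≈ -4, 2.5 + 0.866i, 2.5 - 0.866i)
Has complex eigenvalues (not diagonalizable over ℝ).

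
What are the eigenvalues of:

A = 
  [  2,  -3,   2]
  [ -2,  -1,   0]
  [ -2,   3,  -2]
λ = 0, 2, -3

Characteristic polynomial: det(λI - A) = λ³ + λ² - 6λ
The constant term is 0, so λ = 0 is a root: p(λ) = λ(λ² + λ - 6)
λ² + λ - 6 = (λ + 3)(λ - 2)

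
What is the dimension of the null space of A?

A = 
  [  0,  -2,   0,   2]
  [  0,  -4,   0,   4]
nullity(A) = 3

Row reduce:
R2 → R2 - (2)·R1
REF = 
  [  0,  -2,   0,   2]
  [  0,   0,   0,   0]
Pivot columns: 2 → 1 pivot.
rank(A) = 1, so nullity(A) = 4 - 1 = 3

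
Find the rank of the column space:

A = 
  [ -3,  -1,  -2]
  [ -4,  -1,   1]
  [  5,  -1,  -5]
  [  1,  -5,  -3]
dim(Col(A)) = 3

Row reduce:
R2 → R2 - (4/3)·R1
R3 → R3 + (5/3)·R1
R4 → R4 + (1/3)·R1
R3 → R3 + (8)·R2
R4 → R4 + (16)·R2
R4 → R4 - (55/21)·R3
REF = 
  [  -3,   -1,   -2]
  [   0,  1/3, 11/3]
  [   0,    0,   21]
  [   0,    0,    0]
Pivot columns: 1, 2, 3 → 3 pivots.
dim(Col(A)) = number of pivot columns = 3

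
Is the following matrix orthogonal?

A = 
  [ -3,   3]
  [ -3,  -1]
No

AᵀA = 
  [ 18,  -6]
  [ -6,  10]
≠ I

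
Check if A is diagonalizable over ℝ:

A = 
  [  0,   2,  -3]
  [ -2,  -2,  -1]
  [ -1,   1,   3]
No

Characteristic polynomial: det(λI - A) = λ³ - λ² - 4λ - 26
By the rational root theorem any rational root is an integer dividing 26; none of those is a root, so p(λ) has no rational roots and hence (being an irreducible cubic) no repeated roots.
Discriminant of the cubic: Δ = -19956
Δ < 0 ⇒ one real eigenvalue and a complex-conjugate pair: λ ≈ 3.824, -1.412 + 2.192i, -1.412 - 2.192i
Has complex eigenvalues (not diagonalizable over ℝ).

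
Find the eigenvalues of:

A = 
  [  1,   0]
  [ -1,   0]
tr(A) = 1, det(A) = 0
Characteristic polynomial: λ² - tr(A)λ + det(A) = λ² - λ
λ² - λ = λ(λ - 1)

λ = 1, 0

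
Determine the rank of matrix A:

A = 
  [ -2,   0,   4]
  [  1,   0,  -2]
rank(A) = 1

Row reduce:
R2 → R2 + (1/2)·R1
REF = 
  [ -2,   0,   4]
  [  0,   0,   0]
Pivot columns: 1 → 1 pivot.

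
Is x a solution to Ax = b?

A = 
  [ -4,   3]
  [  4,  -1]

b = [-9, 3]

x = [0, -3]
Yes

Ax = [-9, 3] = b ✓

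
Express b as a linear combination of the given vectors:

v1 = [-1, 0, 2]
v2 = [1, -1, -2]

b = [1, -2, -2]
c1 = 1, c2 = 2

b = 1·v1 + 2·v2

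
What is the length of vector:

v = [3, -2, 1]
3.742

||v||₂ = √((3)² + (-2)² + (1)²) = √14 = 3.742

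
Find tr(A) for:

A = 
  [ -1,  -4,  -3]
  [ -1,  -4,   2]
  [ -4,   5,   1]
-4

tr(A) = -1 + -4 + 1 = -4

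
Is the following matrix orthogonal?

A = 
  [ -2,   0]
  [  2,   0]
No

AᵀA = 
  [  8,   0]
  [  0,   0]
≠ I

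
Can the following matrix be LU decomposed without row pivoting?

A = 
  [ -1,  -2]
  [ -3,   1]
Yes.
A[1,1] = -1 ≠ 0, so Gaussian elimination proceeds without a row swap: multiplier ℓ₂₁ = (-3)/(-1) = 3, and U[2,2] = 1 - (3)(-2) = 7.
L = 
  [  1,   0]
  [  3,   1]
U = 
  [ -1,  -2]
  [  0,   7]
Check row 2 of LU: [(3)(-1), (3)(-2) + 7] = [-3, 1] = row 2 of A ✓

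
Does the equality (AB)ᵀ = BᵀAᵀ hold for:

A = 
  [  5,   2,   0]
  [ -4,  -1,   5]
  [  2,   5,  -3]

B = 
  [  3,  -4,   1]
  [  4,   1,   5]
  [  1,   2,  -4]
Yes

(AB)ᵀ = 
  [ 23, -11,  23]
  [-18,  25,  -9]
  [ 15, -29,  39]

BᵀAᵀ = 
  [ 23, -11,  23]
  [-18,  25,  -9]
  [ 15, -29,  39]

Both sides are equal — this is the standard identity (AB)ᵀ = BᵀAᵀ, which holds for all A, B.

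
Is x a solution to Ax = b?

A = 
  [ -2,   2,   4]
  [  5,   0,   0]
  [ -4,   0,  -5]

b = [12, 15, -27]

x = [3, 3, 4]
No

Ax = [16, 15, -32] ≠ b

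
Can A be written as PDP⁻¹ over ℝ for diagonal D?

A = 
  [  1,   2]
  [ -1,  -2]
Yes

tr(A) = -1, det(A) = 0
Characteristic polynomial: λ² - tr(A)λ + det(A) = λ² + λ
λ² + λ = λ(λ + 1)
Eigenvalues: 0, -1
λ=-1: alg. mult. = 1, geom. mult. = 2 - rank(A - (-1)I) = 2 - 1 = 1
λ=0: alg. mult. = 1, geom. mult. = 2 - rank(A - (0)I) = 2 - 1 = 1
Sum of geometric multiplicities equals n, so A has n independent eigenvectors.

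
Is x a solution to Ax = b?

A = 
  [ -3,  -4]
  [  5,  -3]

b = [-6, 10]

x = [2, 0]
Yes

Ax = [-6, 10] = b ✓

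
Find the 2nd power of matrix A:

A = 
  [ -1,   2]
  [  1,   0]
A² = A·A:
A²[1,1] = (-1)(-1) + (2)(1) = 3
A²[1,2] = (-1)(2) + (2)(0) = -2
A²[2,1] = (1)(-1) + (0)(1) = -1
A²[2,2] = (1)(2) + (0)(0) = 2
A² = 
  [  3,  -2]
  [ -1,   2]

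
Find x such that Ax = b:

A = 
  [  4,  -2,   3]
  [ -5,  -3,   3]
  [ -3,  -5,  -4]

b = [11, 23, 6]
Row reduce the augmented matrix [A|b]:
R2 → R2 + (5/4)·R1
R3 → R3 + (3/4)·R1
R3 → R3 - (13/11)·R2
REF = 
  [      4,      -2,       3,      11]
  [      0,   -11/2,    27/4,   147/4]
  [      0,       0, -107/11, -321/11]

Back-substitution:
x₃ = (-321/11) / (-107/11) = 3
x₂ = (147/4 - (27/4)(3)) / (-11/2) = -3
x₁ = (11 - (-2)(-3) - (3)(3)) / 4 = -1

x = [-1, -3, 3]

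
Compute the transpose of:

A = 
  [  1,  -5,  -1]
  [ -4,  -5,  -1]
Aᵀ = 
  [  1,  -4]
  [ -5,  -5]
  [ -1,  -1]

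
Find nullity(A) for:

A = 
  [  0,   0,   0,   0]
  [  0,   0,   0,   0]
nullity(A) = 4

Row reduce:
(no row operations needed)
REF = 
  [  0,   0,   0,   0]
  [  0,   0,   0,   0]
Pivot columns: none → 0 pivots.
rank(A) = 0, so nullity(A) = 4 - 0 = 4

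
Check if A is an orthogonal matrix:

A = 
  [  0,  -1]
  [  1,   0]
Yes

AᵀA = 
  [  1,   0]
  [  0,   1]
= I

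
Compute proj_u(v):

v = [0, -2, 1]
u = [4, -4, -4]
v·u = (0)(4) + (-2)(-4) + (1)(-4) = 4
u·u = (4)² + (-4)² + (-4)² = 48
proj_u(v) = (v·u / u·u) × u = (4/48) × u = (1/12) × u

proj_u(v) = [1/3, -1/3, -1/3]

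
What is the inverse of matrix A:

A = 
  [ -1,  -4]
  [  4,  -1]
det(A) = (-1)(-1) - (-4)(4) = 17
For a 2×2 matrix, A⁻¹ = (1/det(A)) · [[d, -b], [-c, a]]
    = (1/17) · [[-1, 4], [-4, -1]]

A⁻¹ = 
  [-1/17,  4/17]
  [-4/17, -1/17]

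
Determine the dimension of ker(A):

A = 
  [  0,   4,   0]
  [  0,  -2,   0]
nullity(A) = 2

Row reduce:
R2 → R2 + (1/2)·R1
REF = 
  [  0,   4,   0]
  [  0,   0,   0]
Pivot columns: 2 → 1 pivot.
rank(A) = 1, so nullity(A) = 3 - 1 = 2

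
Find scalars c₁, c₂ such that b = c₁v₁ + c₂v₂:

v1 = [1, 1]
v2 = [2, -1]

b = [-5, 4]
c1 = 1, c2 = -3

b = 1·v1 + -3·v2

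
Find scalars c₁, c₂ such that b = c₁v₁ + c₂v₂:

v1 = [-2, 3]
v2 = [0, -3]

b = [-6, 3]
c1 = 3, c2 = 2

b = 3·v1 + 2·v2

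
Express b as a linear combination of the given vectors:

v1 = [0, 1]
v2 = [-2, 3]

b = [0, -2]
c1 = -2, c2 = 0

b = -2·v1 + 0·v2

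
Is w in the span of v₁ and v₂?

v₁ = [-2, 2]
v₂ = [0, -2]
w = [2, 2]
Yes

Form the augmented matrix and row-reduce:
[v₁|v₂|w] = 
  [ -2,   0,   2]
  [  2,  -2,   2]
R2 → R2 + (1)·R1
REF = 
  [ -2,   0,   2]
  [  0,  -2,   4]

No row of the form [0 0 | nonzero], so the system is consistent. Back-substitution gives c₁ = -1, c₂ = -2: w = (-1)·v₁ + (-2)·v₂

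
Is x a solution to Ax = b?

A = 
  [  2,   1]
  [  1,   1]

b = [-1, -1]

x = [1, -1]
No

Ax = [1, 0] ≠ b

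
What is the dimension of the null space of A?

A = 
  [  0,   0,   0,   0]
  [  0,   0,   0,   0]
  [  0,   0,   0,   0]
nullity(A) = 4

Row reduce:
(no row operations needed)
REF = 
  [  0,   0,   0,   0]
  [  0,   0,   0,   0]
  [  0,   0,   0,   0]
Pivot columns: none → 0 pivots.
rank(A) = 0, so nullity(A) = 4 - 0 = 4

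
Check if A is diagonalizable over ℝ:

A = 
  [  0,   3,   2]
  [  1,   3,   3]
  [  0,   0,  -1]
Yes

Characteristic polynomial: det(λI - A) = λ³ - 2λ² - 6λ - 3
Testing integer divisors of the constant term: p(-1) = 0, so (λ + 1) is a factor:
p(λ) = (λ + 1)(λ² - 3λ - 3)
λ² - 3λ - 3 = 0  ⇒  λ = (3 ± √((-3)² - 4·(-3)))/2 = (3 ± √(21))/2
  = (3 + √21)/2,  (3 - √21)/2
Eigenvalues: -1, (3 + √21)/2, (3 - √21)/2  (≈ -1, 3.791, -0.7913)
The two irrational eigenvalues are distinct (simple), so each has alg. mult. = geom. mult. = 1.
λ=-1: alg. mult. = 1, geom. mult. = 3 - rank(A - (-1)I) = 3 - 2 = 1
Sum of geometric multiplicities equals n, so A has n independent eigenvectors.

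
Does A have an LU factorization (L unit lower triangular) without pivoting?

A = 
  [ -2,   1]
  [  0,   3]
Yes.
A[1,1] = -2 ≠ 0, so Gaussian elimination proceeds without a row swap: multiplier ℓ₂₁ = (0)/(-2) = 0, and U[2,2] = 3 - (0)(1) = 3.
L = 
  [  1,   0]
  [  0,   1]
U = 
  [ -2,   1]
  [  0,   3]
Check row 2 of LU: [(0)(-2), (0)(1) + 3] = [0, 3] = row 2 of A ✓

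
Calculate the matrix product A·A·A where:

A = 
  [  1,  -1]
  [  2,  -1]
A^3 = 
  [ -1,   1]
  [ -2,   1]

A² = A·A:
A²[1,1] = (1)(1) + (-1)(2) = -1
A²[1,2] = (1)(-1) + (-1)(-1) = 0
A²[2,1] = (2)(1) + (-1)(2) = 0
A²[2,2] = (2)(-1) + (-1)(-1) = -1
A² = 
  [ -1,   0]
  [  0,  -1]

A^3 = A^2·A:
A^3[1,1] = (-1)(1) + (0)(2) = -1
A^3[1,2] = (-1)(-1) + (0)(-1) = 1
A^3[2,1] = (0)(1) + (-1)(2) = -2
A^3[2,2] = (0)(-1) + (-1)(-1) = 1
A^3 = 
  [ -1,   1]
  [ -2,   1]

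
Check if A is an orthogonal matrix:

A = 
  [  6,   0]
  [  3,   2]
No

AᵀA = 
  [ 45,   6]
  [  6,   4]
≠ I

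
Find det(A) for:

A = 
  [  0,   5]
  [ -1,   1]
5

For a 2×2 matrix, det = ad - bc = (0)(1) - (5)(-1) = 5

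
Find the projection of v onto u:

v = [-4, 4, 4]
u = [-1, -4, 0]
v·u = (-4)(-1) + (4)(-4) + (4)(0) = -12
u·u = (-1)² + (-4)² + (0)² = 17
proj_u(v) = (v·u / u·u) × u = (-12/17) × u

proj_u(v) = [12/17, 48/17, 0]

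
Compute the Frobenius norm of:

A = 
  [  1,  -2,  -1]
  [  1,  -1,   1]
||A||_F = 3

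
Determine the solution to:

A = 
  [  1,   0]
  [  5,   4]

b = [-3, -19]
Row reduce the augmented matrix [A|b]:
R2 → R2 - (5)·R1
REF = 
  [  1,   0,  -3]
  [  0,   4,  -4]

Back-substitution:
x₂ = (-4) / 4 = -1
x₁ = (-3 - (0)(-1)) / 1 = -3

x = [-3, -1]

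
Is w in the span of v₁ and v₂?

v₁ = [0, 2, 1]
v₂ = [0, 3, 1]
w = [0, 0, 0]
Yes

Form the augmented matrix and row-reduce:
[v₁|v₂|w] = 
  [  0,   0,   0]
  [  2,   3,   0]
  [  1,   1,   0]
Swap R1 ↔ R2
R3 → R3 - (1/2)·R1
Swap R2 ↔ R3
REF = 
  [   2,    3,    0]
  [   0, -1/2,    0]
  [   0,    0,    0]

No row of the form [0 0 | nonzero], so the system is consistent. Back-substitution gives c₁ = 0, c₂ = 0: w = (0)·v₁ + (0)·v₂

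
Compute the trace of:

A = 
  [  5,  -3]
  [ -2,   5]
10

tr(A) = 5 + 5 = 10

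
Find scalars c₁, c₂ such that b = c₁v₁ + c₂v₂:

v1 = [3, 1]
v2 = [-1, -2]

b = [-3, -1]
c1 = -1, c2 = 0

b = -1·v1 + 0·v2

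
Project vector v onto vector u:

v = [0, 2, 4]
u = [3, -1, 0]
v·u = (0)(3) + (2)(-1) + (4)(0) = -2
u·u = (3)² + (-1)² + (0)² = 10
proj_u(v) = (v·u / u·u) × u = (-2/10) × u = (-1/5) × u

proj_u(v) = [-3/5, 1/5, 0]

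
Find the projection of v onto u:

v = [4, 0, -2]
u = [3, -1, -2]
v·u = (4)(3) + (0)(-1) + (-2)(-2) = 16
u·u = (3)² + (-1)² + (-2)² = 14
proj_u(v) = (v·u / u·u) × u = (16/14) × u = (8/7) × u

proj_u(v) = [24/7, -8/7, -16/7]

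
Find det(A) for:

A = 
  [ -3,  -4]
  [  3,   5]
For a 2×2 matrix, det = ad - bc = (-3)(5) - (-4)(3) = -3

det(A) = -3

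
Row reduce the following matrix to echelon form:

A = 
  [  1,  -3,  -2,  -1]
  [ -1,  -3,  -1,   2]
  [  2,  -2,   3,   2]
Row operations:
R2 → R2 + (1)·R1
R3 → R3 - (2)·R1
R3 → R3 + (2/3)·R2

Resulting echelon form:
REF = 
  [   1,   -3,   -2,   -1]
  [   0,   -6,   -3,    1]
  [   0,    0,    5, 14/3]

Rank = 3 (number of non-zero pivot rows).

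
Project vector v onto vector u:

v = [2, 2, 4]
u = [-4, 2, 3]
proj_u(v) = [-32/29, 16/29, 24/29]

v·u = (2)(-4) + (2)(2) + (4)(3) = 8
u·u = (-4)² + (2)² + (3)² = 29
proj_u(v) = (v·u / u·u) × u = (8/29) × u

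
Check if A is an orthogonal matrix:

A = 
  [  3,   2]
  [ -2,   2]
No

AᵀA = 
  [ 13,   2]
  [  2,   8]
≠ I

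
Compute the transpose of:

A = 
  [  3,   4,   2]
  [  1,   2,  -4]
Aᵀ = 
  [  3,   1]
  [  4,   2]
  [  2,  -4]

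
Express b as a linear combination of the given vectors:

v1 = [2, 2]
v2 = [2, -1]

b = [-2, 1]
c1 = 0, c2 = -1

b = 0·v1 + -1·v2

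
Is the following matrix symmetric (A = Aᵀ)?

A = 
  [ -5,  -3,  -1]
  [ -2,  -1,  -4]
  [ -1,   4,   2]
No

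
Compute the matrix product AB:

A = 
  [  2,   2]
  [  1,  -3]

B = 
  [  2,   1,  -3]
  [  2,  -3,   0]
A is 2×2 and B is 2×3, so AB is 2×3. Each entry is (row of A)·(column of B):
AB[1,1] = (2)(2) + (2)(2) = 8
AB[1,2] = (2)(1) + (2)(-3) = -4
AB[1,3] = (2)(-3) + (2)(0) = -6
AB[2,1] = (1)(2) + (-3)(2) = -4
AB[2,2] = (1)(1) + (-3)(-3) = 10
AB[2,3] = (1)(-3) + (-3)(0) = -3

AB = 
  [  8,  -4,  -6]
  [ -4,  10,  -3]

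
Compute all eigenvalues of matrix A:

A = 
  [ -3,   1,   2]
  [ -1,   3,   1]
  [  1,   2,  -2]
λ = -1, (-1 + √53)/2, (-1 - √53)/2  (≈ -1, 3.14, -4.14)

Characteristic polynomial: det(λI - A) = λ³ + 2λ² - 12λ - 13
Testing integer divisors of the constant term: p(-1) = 0, so (λ + 1) is a factor:
p(λ) = (λ + 1)(λ² + λ - 13)
λ² + λ - 13 = 0  ⇒  λ = (-1 ± √((1)² - 4·(-13)))/2 = (-1 ± √(53))/2
  = (-1 + √53)/2,  (-1 - √53)/2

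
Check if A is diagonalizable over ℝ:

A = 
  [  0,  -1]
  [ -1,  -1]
Yes

tr(A) = -1, det(A) = -1
Characteristic polynomial: λ² - tr(A)λ + det(A) = λ² + λ - 1
λ² + λ - 1 = 0  ⇒  λ = (-1 ± √((1)² - 4·(-1)))/2 = (-1 ± √(5))/2
  = (-1 + √5)/2,  (-1 - √5)/2
Eigenvalues: (-1 + √5)/2, (-1 - √5)/2  (≈ 0.618, -1.618)
The two irrational eigenvalues are distinct (simple), so each has alg. mult. = geom. mult. = 1.
Sum of geometric multiplicities equals n, so A has n independent eigenvectors.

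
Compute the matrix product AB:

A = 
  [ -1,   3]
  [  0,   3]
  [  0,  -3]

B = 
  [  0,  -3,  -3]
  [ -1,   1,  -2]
A is 3×2 and B is 2×3, so AB is 3×3. Each entry is (row of A)·(column of B):
AB[1,1] = (-1)(0) + (3)(-1) = -3
AB[1,2] = (-1)(-3) + (3)(1) = 6
AB[1,3] = (-1)(-3) + (3)(-2) = -3
AB[2,1] = (0)(0) + (3)(-1) = -3
AB[2,2] = (0)(-3) + (3)(1) = 3
AB[2,3] = (0)(-3) + (3)(-2) = -6
AB[3,1] = (0)(0) + (-3)(-1) = 3
AB[3,2] = (0)(-3) + (-3)(1) = -3
AB[3,3] = (0)(-3) + (-3)(-2) = 6

AB = 
  [ -3,   6,  -3]
  [ -3,   3,  -6]
  [  3,  -3,   6]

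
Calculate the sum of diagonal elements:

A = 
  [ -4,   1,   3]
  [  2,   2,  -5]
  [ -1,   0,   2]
0

tr(A) = -4 + 2 + 2 = 0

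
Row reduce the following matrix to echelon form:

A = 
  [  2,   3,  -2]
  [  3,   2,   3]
Row operations:
R2 → R2 - (3/2)·R1

Resulting echelon form:
REF = 
  [   2,    3,   -2]
  [   0, -5/2,    6]

Rank = 2 (number of non-zero pivot rows).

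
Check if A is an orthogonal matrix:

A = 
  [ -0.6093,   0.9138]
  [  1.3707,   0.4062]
No

AᵀA = 
  [  2.2501,   0]
  [  0,   1]
≠ I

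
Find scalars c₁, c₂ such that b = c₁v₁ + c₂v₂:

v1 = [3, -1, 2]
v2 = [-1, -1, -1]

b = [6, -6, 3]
c1 = 3, c2 = 3

b = 3·v1 + 3·v2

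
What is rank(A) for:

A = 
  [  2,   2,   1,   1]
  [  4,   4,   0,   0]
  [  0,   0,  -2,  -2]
Row reduce:
R2 → R2 - (2)·R1
R3 → R3 - (1)·R2
REF = 
  [  2,   2,   1,   1]
  [  0,   0,  -2,  -2]
  [  0,   0,   0,   0]
Pivot columns: 1, 3 → 2 pivots.

rank(A) = 2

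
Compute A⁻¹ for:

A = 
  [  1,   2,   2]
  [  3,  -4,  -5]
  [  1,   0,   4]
det(A) = (1)·((-4)(4) - (-5)(0)) - (2)·((3)(4) - (-5)(1)) + (2)·((3)(0) - (-4)(1))
  = (1)(-16) - (2)(17) + (2)(4)
  = -42
det(A) = -42 ≠ 0, so A is invertible.

Cofactors Cᵢⱼ = (-1)ⁱ⁺ʲ·Mᵢⱼ:
C = 
  [-16, -17,   4]
  [ -8,   2,   2]
  [ -2,  11, -10]

adj(A) = Cᵀ:
adj(A) = 
  [-16,  -8,  -2]
  [-17,   2,  11]
  [  4,   2, -10]

A⁻¹ = (-1/42) · adj(A):
A⁻¹ = 
  [  8/21,   4/21,   1/21]
  [ 17/42,  -1/21, -11/42]
  [ -2/21,  -1/21,   5/21]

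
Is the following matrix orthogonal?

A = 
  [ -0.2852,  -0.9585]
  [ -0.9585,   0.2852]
Yes

AᵀA = 
  [  1.0001,   0]
  [  0,   1.0001]
≈ I (equal to I up to the 4-dp rounding of the entries)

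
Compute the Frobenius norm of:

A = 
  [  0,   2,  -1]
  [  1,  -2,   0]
||A||_F = 3.162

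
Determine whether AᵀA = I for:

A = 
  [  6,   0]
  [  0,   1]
No

AᵀA = 
  [ 36,   0]
  [  0,   1]
≠ I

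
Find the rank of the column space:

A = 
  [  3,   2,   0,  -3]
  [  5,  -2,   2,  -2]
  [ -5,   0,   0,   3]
dim(Col(A)) = 3

Row reduce:
R2 → R2 - (5/3)·R1
R3 → R3 + (5/3)·R1
R3 → R3 + (5/8)·R2
REF = 
  [    3,     2,     0,    -3]
  [    0, -16/3,     2,     3]
  [    0,     0,   5/4,  -1/8]
Pivot columns: 1, 2, 3 → 3 pivots.
dim(Col(A)) = number of pivot columns = 3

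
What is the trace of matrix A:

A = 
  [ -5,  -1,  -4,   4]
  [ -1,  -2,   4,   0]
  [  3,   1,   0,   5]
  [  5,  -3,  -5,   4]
-3

tr(A) = -5 + -2 + 0 + 4 = -3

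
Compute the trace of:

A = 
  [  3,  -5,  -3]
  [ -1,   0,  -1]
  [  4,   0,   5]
8

tr(A) = 3 + 0 + 5 = 8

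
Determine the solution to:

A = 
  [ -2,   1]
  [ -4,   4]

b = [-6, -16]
Row reduce the augmented matrix [A|b]:
R2 → R2 - (2)·R1
REF = 
  [ -2,   1,  -6]
  [  0,   2,  -4]

Back-substitution:
x₂ = (-4) / 2 = -2
x₁ = (-6 - (1)(-2)) / (-2) = 2

x = [2, -2]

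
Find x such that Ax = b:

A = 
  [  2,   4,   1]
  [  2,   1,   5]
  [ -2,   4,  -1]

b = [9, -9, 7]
Row reduce the augmented matrix [A|b]:
R2 → R2 - (1)·R1
R3 → R3 + (1)·R1
R3 → R3 + (8/3)·R2
REF = 
  [   2,    4,    1,    9]
  [   0,   -3,    4,  -18]
  [   0,    0, 32/3,  -32]

Back-substitution:
x₃ = (-32) / (32/3) = -3
x₂ = (-18 - (4)(-3)) / (-3) = 2
x₁ = (9 - (4)(2) - (1)(-3)) / 2 = 2

x = [2, 2, -3]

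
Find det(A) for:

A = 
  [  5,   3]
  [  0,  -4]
-20

For a 2×2 matrix, det = ad - bc = (5)(-4) - (3)(0) = -20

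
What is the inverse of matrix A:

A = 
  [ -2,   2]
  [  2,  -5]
det(A) = (-2)(-5) - (2)(2) = 6
For a 2×2 matrix, A⁻¹ = (1/det(A)) · [[d, -b], [-c, a]]
    = (1/6) · [[-5, -2], [-2, -2]]

A⁻¹ = 
  [-5/6, -1/3]
  [-1/3, -1/3]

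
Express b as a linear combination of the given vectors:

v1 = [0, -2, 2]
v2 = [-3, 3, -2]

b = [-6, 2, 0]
c1 = 2, c2 = 2

b = 2·v1 + 2·v2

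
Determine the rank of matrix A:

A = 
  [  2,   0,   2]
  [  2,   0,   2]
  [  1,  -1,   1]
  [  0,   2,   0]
Row reduce:
R2 → R2 - (1)·R1
R3 → R3 - (1/2)·R1
Swap R2 ↔ R3
R4 → R4 + (2)·R2
REF = 
  [  2,   0,   2]
  [  0,  -1,   0]
  [  0,   0,   0]
  [  0,   0,   0]
Pivot columns: 1, 2 → 2 pivots.

rank(A) = 2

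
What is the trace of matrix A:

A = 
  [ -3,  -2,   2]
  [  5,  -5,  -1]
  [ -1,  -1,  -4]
-12

tr(A) = -3 + -5 + -4 = -12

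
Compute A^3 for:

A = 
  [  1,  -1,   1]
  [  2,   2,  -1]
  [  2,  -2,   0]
A^3 = 
  [ -5, -15,   6]
  [ 12,   4,   0]
  [ -6, -18,   4]

A² = A·A:
A²[1,1] = (1)(1) + (-1)(2) + (1)(2) = 1
A²[1,2] = (1)(-1) + (-1)(2) + (1)(-2) = -5
A²[1,3] = (1)(1) + (-1)(-1) + (1)(0) = 2
A²[2,1] = (2)(1) + (2)(2) + (-1)(2) = 4
A²[2,2] = (2)(-1) + (2)(2) + (-1)(-2) = 4
A²[2,3] = (2)(1) + (2)(-1) + (-1)(0) = 0
A²[3,1] = (2)(1) + (-2)(2) + (0)(2) = -2
A²[3,2] = (2)(-1) + (-2)(2) + (0)(-2) = -6
A²[3,3] = (2)(1) + (-2)(-1) + (0)(0) = 4
A² = 
  [  1,  -5,   2]
  [  4,   4,   0]
  [ -2,  -6,   4]

A^3 = A^2·A:
A^3[1,1] = (1)(1) + (-5)(2) + (2)(2) = -5
A^3[1,2] = (1)(-1) + (-5)(2) + (2)(-2) = -15
A^3[1,3] = (1)(1) + (-5)(-1) + (2)(0) = 6
A^3[2,1] = (4)(1) + (4)(2) + (0)(2) = 12
A^3[2,2] = (4)(-1) + (4)(2) + (0)(-2) = 4
A^3[2,3] = (4)(1) + (4)(-1) + (0)(0) = 0
A^3[3,1] = (-2)(1) + (-6)(2) + (4)(2) = -6
A^3[3,2] = (-2)(-1) + (-6)(2) + (4)(-2) = -18
A^3[3,3] = (-2)(1) + (-6)(-1) + (4)(0) = 4
A^3 = 
  [ -5, -15,   6]
  [ 12,   4,   0]
  [ -6, -18,   4]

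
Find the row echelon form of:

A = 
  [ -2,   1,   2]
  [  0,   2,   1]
Row operations:
No row operations needed (already in echelon form).

Resulting echelon form:
REF = 
  [ -2,   1,   2]
  [  0,   2,   1]

Rank = 2 (number of non-zero pivot rows).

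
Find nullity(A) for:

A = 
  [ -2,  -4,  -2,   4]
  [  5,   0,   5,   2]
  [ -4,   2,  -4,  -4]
nullity(A) = 2

Row reduce:
R2 → R2 + (5/2)·R1
R3 → R3 - (2)·R1
R3 → R3 + (1)·R2
REF = 
  [ -2,  -4,  -2,   4]
  [  0, -10,   0,  12]
  [  0,   0,   0,   0]
Pivot columns: 1, 2 → 2 pivots.
rank(A) = 2, so nullity(A) = 4 - 2 = 2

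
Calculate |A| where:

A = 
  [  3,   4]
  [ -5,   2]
26

For a 2×2 matrix, det = ad - bc = (3)(2) - (4)(-5) = 26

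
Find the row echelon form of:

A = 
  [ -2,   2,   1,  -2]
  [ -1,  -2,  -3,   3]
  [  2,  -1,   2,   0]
Row operations:
R2 → R2 - (1/2)·R1
R3 → R3 + (1)·R1
R3 → R3 + (1/3)·R2

Resulting echelon form:
REF = 
  [  -2,    2,    1,   -2]
  [   0,   -3, -7/2,    4]
  [   0,    0, 11/6, -2/3]

Rank = 3 (number of non-zero pivot rows).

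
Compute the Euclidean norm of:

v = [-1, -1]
1.414

||v||₂ = √((-1)² + (-1)²) = √2 = 1.414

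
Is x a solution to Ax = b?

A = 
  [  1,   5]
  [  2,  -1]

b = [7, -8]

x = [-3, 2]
Yes

Ax = [7, -8] = b ✓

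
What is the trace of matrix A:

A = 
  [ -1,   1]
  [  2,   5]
4

tr(A) = -1 + 5 = 4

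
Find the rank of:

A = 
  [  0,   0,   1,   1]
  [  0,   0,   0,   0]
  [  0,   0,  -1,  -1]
Row reduce:
R3 → R3 + (1)·R1
REF = 
  [  0,   0,   1,   1]
  [  0,   0,   0,   0]
  [  0,   0,   0,   0]
Pivot columns: 3 → 1 pivot.

rank(A) = 1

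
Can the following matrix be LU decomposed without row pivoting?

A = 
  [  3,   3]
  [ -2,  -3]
Yes.
A[1,1] = 3 ≠ 0, so Gaussian elimination proceeds without a row swap: multiplier ℓ₂₁ = (-2)/(3) = -2/3, and U[2,2] = -3 - (-2/3)(3) = -1.
L = 
  [   1,    0]
  [-2/3,    1]
U = 
  [  3,   3]
  [  0,  -1]
Check row 2 of LU: [(-2/3)(3), (-2/3)(3) + (-1)] = [-2, -3] = row 2 of A ✓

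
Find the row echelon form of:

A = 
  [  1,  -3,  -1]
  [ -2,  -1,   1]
Row operations:
R2 → R2 + (2)·R1

Resulting echelon form:
REF = 
  [  1,  -3,  -1]
  [  0,  -7,  -1]

Rank = 2 (number of non-zero pivot rows).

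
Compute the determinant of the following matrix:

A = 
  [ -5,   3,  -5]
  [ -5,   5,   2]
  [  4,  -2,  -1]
64

Cofactor expansion along row 1:
det(A) = (-5)·((5)(-1) - (2)(-2)) - (3)·((-5)(-1) - (2)(4)) + (-5)·((-5)(-2) - (5)(4))
  = (-5)(-1) - (3)(-3) + (-5)(-10)
  = 64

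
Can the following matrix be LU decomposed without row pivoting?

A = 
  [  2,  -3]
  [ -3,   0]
Yes.
A[1,1] = 2 ≠ 0, so Gaussian elimination proceeds without a row swap: multiplier ℓ₂₁ = (-3)/(2) = -3/2, and U[2,2] = 0 - (-3/2)(-3) = -9/2.
L = 
  [   1,    0]
  [-3/2,    1]
U = 
  [   2,   -3]
  [   0, -9/2]
Check row 2 of LU: [(-3/2)(2), (-3/2)(-3) + (-9/2)] = [-3, 0] = row 2 of A ✓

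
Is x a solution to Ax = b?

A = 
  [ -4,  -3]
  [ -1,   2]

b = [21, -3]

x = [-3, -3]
Yes

Ax = [21, -3] = b ✓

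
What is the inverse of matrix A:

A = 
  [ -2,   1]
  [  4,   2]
det(A) = (-2)(2) - (1)(4) = -8
For a 2×2 matrix, A⁻¹ = (1/det(A)) · [[d, -b], [-c, a]]
    = (-1/8) · [[2, -1], [-4, -2]]

A⁻¹ = 
  [-1/4,  1/8]
  [ 1/2,  1/4]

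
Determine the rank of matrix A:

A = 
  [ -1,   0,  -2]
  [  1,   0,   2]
rank(A) = 1

Row reduce:
R2 → R2 + (1)·R1
REF = 
  [ -1,   0,  -2]
  [  0,   0,   0]
Pivot columns: 1 → 1 pivot.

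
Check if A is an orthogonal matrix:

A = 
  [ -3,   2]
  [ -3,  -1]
No

AᵀA = 
  [ 18,  -3]
  [ -3,   5]
≠ I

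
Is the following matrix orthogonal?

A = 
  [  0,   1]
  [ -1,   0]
Yes

AᵀA = 
  [  1,   0]
  [  0,   1]
= I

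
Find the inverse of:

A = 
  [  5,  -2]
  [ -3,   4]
det(A) = (5)(4) - (-2)(-3) = 14
For a 2×2 matrix, A⁻¹ = (1/det(A)) · [[d, -b], [-c, a]]
    = (1/14) · [[4, 2], [3, 5]]

A⁻¹ = 
  [ 2/7,  1/7]
  [3/14, 5/14]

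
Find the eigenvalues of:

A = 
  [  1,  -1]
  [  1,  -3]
λ = -1 + √3, -1 - √3  (≈ 0.7321, -2.732)

tr(A) = -2, det(A) = -2
Characteristic polynomial: λ² - tr(A)λ + det(A) = λ² + 2λ - 2
λ² + 2λ - 2 = 0  ⇒  λ = (-2 ± √((2)² - 4·(-2)))/2 = (-2 ± √(12))/2
  = -1 + √3,  -1 - √3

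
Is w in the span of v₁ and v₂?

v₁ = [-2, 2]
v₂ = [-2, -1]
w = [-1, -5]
Yes

Form the augmented matrix and row-reduce:
[v₁|v₂|w] = 
  [ -2,  -2,  -1]
  [  2,  -1,  -5]
R2 → R2 + (1)·R1
REF = 
  [ -2,  -2,  -1]
  [  0,  -3,  -6]

No row of the form [0 0 | nonzero], so the system is consistent. Back-substitution gives c₁ = -3/2, c₂ = 2: w = (-3/2)·v₁ + (2)·v₂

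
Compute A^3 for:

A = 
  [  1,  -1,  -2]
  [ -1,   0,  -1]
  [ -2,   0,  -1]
A^3 = 
  [  5,  -6, -12]
  [ -6,  -1,  -6]
  [-12,   0,  -7]

A² = A·A:
A²[1,1] = (1)(1) + (-1)(-1) + (-2)(-2) = 6
A²[1,2] = (1)(-1) + (-1)(0) + (-2)(0) = -1
A²[1,3] = (1)(-2) + (-1)(-1) + (-2)(-1) = 1
A²[2,1] = (-1)(1) + (0)(-1) + (-1)(-2) = 1
A²[2,2] = (-1)(-1) + (0)(0) + (-1)(0) = 1
A²[2,3] = (-1)(-2) + (0)(-1) + (-1)(-1) = 3
A²[3,1] = (-2)(1) + (0)(-1) + (-1)(-2) = 0
A²[3,2] = (-2)(-1) + (0)(0) + (-1)(0) = 2
A²[3,3] = (-2)(-2) + (0)(-1) + (-1)(-1) = 5
A² = 
  [  6,  -1,   1]
  [  1,   1,   3]
  [  0,   2,   5]

A^3 = A^2·A:
A^3[1,1] = (6)(1) + (-1)(-1) + (1)(-2) = 5
A^3[1,2] = (6)(-1) + (-1)(0) + (1)(0) = -6
A^3[1,3] = (6)(-2) + (-1)(-1) + (1)(-1) = -12
A^3[2,1] = (1)(1) + (1)(-1) + (3)(-2) = -6
A^3[2,2] = (1)(-1) + (1)(0) + (3)(0) = -1
A^3[2,3] = (1)(-2) + (1)(-1) + (3)(-1) = -6
A^3[3,1] = (0)(1) + (2)(-1) + (5)(-2) = -12
A^3[3,2] = (0)(-1) + (2)(0) + (5)(0) = 0
A^3[3,3] = (0)(-2) + (2)(-1) + (5)(-1) = -7
A^3 = 
  [  5,  -6, -12]
  [ -6,  -1,  -6]
  [-12,   0,  -7]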